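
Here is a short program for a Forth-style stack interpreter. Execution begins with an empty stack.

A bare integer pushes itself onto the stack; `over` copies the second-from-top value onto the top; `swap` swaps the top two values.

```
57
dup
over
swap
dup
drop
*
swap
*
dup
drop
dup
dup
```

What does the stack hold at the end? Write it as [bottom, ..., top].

[185193, 185193, 185193]

57   : [57]
dup  : [57, 57]
over : [57, 57, 57]
swap : [57, 57, 57]
dup  : [57, 57, 57, 57]
drop : [57, 57, 57]
*    : [57, 3249]
swap : [3249, 57]
*    : [185193]
dup  : [185193, 185193]
drop : [185193]
dup  : [185193, 185193]
dup  : [185193, 185193, 185193]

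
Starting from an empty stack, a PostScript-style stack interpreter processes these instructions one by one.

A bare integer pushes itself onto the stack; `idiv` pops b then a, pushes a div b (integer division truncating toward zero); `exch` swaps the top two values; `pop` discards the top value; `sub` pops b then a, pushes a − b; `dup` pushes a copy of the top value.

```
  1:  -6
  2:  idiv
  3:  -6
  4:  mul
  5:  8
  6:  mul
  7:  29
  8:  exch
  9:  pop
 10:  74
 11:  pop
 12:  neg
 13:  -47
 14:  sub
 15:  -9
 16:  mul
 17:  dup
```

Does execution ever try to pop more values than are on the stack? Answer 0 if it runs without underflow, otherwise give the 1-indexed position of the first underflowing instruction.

-6 → -6
idiv  — needs 2 operands, stack has 1 → underflow

2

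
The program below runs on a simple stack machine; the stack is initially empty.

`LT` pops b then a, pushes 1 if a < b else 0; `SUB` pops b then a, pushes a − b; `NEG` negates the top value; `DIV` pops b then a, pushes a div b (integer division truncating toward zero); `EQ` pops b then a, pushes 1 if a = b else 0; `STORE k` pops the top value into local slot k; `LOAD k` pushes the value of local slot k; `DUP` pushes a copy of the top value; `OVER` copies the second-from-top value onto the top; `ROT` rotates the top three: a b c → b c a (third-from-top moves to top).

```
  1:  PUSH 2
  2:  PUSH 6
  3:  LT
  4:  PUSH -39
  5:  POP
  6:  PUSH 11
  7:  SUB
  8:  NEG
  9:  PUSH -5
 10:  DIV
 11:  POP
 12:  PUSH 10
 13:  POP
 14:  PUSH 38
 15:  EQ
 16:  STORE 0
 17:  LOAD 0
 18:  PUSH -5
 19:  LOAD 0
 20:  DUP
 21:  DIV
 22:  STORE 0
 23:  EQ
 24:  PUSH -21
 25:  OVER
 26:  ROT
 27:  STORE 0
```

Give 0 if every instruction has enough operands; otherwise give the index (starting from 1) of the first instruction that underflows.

15

PUSH 2   -> [2]
PUSH 6   -> [2, 6]
LT       -> [1]
PUSH -39 -> [1, -39]
POP      -> [1]
PUSH 11  -> [1, 11]
SUB      -> [-10]
NEG      -> [10]
PUSH -5  -> [10, -5]
DIV      -> [-2]
POP      -> []
PUSH 10  -> [10]
POP      -> []
PUSH 38  -> [38]
EQ  — needs 2 operands, stack has 1 → underflow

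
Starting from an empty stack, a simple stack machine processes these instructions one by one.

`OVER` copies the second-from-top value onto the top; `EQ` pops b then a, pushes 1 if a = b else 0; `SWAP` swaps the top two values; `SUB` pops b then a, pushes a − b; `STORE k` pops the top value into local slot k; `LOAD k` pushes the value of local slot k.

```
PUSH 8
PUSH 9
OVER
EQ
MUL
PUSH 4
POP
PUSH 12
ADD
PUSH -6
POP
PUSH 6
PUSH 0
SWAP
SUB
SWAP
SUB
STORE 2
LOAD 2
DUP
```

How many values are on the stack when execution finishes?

2

PUSH 8  : 8
PUSH 9  : 8 9
OVER    : 8 9 8
EQ      : 8 0
MUL     : 0
PUSH 4  : 0 4
POP     : 0
PUSH 12 : 0 12
ADD     : 12
PUSH -6 : 12 -6
POP     : 12
PUSH 6  : 12 6
PUSH 0  : 12 6 0
SWAP    : 12 0 6
SUB     : 12 -6
SWAP    : -6 12
SUB     : -18
STORE 2 : (empty)
LOAD 2  : -18
DUP     : -18 -18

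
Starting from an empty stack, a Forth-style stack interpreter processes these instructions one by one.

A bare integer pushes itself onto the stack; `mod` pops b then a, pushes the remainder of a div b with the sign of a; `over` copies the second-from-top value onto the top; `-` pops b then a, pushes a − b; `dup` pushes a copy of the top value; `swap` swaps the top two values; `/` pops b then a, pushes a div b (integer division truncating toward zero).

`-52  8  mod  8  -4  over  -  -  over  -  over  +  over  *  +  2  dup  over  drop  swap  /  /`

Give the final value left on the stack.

-84

-52  → -52
8    → -52 8
mod  → -4
8    → -4 8
-4   → -4 8 -4
over → -4 8 -4 8
-    → -4 8 -12
-    → -4 20
over → -4 20 -4
-    → -4 24
over → -4 24 -4
+    → -4 20
over → -4 20 -4
*    → -4 -80
+    → -84
2    → -84 2
dup  → -84 2 2
over → -84 2 2 2
drop → -84 2 2
swap → -84 2 2
/    → -84 1
/    → -84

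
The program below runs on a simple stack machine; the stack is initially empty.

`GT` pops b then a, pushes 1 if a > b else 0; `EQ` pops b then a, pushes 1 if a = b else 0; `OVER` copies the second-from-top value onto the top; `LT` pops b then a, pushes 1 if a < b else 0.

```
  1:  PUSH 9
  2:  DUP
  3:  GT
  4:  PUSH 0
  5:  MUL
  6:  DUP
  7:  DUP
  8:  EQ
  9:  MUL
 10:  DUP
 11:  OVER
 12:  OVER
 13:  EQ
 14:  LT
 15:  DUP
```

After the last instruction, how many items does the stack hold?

3

PUSH 9 → [9]
DUP    → [9, 9]
GT     → [0]
PUSH 0 → [0, 0]
MUL    → [0]
DUP    → [0, 0]
DUP    → [0, 0, 0]
EQ     → [0, 1]
MUL    → [0]
DUP    → [0, 0]
OVER   → [0, 0, 0]
OVER   → [0, 0, 0, 0]
EQ     → [0, 0, 1]
LT     → [0, 1]
DUP    → [0, 1, 1]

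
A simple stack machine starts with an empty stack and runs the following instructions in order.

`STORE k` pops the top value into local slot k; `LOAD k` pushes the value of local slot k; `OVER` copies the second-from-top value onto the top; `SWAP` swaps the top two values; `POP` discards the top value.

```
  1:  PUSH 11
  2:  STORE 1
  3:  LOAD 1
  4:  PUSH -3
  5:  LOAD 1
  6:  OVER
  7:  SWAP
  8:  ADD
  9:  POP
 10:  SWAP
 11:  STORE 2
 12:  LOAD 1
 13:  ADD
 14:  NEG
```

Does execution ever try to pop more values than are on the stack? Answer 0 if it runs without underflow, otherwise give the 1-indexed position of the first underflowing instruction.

PUSH 11  [11]
STORE 1  []
LOAD 1   [11]
PUSH -3  [11, -3]
LOAD 1   [11, -3, 11]
OVER     [11, -3, 11, -3]
SWAP     [11, -3, -3, 11]
ADD      [11, -3, 8]
POP      [11, -3]
SWAP     [-3, 11]
STORE 2  [-3]
LOAD 1   [-3, 11]
ADD      [8]
NEG      [-8]

0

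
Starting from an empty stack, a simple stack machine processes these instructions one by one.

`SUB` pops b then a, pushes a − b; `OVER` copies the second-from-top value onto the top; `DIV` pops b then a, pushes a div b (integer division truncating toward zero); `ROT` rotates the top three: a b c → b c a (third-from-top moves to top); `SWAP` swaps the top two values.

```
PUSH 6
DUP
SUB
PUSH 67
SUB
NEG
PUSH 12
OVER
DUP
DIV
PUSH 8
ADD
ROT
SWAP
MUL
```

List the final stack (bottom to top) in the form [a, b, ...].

[12, 603]

PUSH 6  : [6]
DUP     : [6, 6]
SUB     : [0]
PUSH 67 : [0, 67]
SUB     : [-67]
NEG     : [67]
PUSH 12 : [67, 12]
OVER    : [67, 12, 67]
DUP     : [67, 12, 67, 67]
DIV     : [67, 12, 1]
PUSH 8  : [67, 12, 1, 8]
ADD     : [67, 12, 9]
ROT     : [12, 9, 67]
SWAP    : [12, 67, 9]
MUL     : [12, 603]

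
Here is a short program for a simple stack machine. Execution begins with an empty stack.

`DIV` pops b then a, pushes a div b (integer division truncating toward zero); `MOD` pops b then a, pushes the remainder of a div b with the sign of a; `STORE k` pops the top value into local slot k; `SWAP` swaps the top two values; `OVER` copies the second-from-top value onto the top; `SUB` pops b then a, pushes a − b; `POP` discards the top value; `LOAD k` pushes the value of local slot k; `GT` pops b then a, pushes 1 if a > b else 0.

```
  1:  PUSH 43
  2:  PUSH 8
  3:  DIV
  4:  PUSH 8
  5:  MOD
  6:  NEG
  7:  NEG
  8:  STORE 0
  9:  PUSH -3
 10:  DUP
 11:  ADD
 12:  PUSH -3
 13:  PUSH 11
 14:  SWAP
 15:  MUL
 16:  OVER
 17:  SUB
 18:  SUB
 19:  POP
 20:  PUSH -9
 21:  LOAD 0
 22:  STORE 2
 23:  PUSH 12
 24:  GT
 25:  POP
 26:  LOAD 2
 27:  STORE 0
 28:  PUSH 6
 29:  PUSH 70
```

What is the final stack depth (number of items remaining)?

2

PUSH 43 → 43
PUSH 8  → 43 8
DIV     → 5
PUSH 8  → 5 8
MOD     → 5
NEG     → -5
NEG     → 5
STORE 0 → (empty)
PUSH -3 → -3
DUP     → -3 -3
ADD     → -6
PUSH -3 → -6 -3
PUSH 11 → -6 -3 11
SWAP    → -6 11 -3
MUL     → -6 -33
OVER    → -6 -33 -6
SUB     → -6 -27
SUB     → 21
POP     → (empty)
PUSH -9 → -9
LOAD 0  → -9 5
STORE 2 → -9
PUSH 12 → -9 12
GT      → 0
POP     → (empty)
LOAD 2  → 5
STORE 0 → (empty)
PUSH 6  → 6
PUSH 70 → 6 70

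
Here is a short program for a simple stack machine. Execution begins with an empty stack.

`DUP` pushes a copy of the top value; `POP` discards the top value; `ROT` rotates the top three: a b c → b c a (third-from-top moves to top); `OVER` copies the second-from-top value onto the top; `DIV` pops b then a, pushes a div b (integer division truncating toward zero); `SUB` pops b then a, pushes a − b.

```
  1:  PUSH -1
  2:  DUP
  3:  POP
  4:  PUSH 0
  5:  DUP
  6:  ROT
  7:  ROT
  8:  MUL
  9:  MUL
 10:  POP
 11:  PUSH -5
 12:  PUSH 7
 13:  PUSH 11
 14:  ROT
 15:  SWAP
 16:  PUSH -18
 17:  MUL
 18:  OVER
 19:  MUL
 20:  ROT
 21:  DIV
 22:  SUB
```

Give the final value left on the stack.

-146

PUSH -1  -> [-1]
DUP      -> [-1, -1]
POP      -> [-1]
PUSH 0   -> [-1, 0]
DUP      -> [-1, 0, 0]
ROT      -> [0, 0, -1]
ROT      -> [0, -1, 0]
MUL      -> [0, 0]
MUL      -> [0]
POP      -> []
PUSH -5  -> [-5]
PUSH 7   -> [-5, 7]
PUSH 11  -> [-5, 7, 11]
ROT      -> [7, 11, -5]
SWAP     -> [7, -5, 11]
PUSH -18 -> [7, -5, 11, -18]
MUL      -> [7, -5, -198]
OVER     -> [7, -5, -198, -5]
MUL      -> [7, -5, 990]
ROT      -> [-5, 990, 7]
DIV      -> [-5, 141]
SUB      -> [-146]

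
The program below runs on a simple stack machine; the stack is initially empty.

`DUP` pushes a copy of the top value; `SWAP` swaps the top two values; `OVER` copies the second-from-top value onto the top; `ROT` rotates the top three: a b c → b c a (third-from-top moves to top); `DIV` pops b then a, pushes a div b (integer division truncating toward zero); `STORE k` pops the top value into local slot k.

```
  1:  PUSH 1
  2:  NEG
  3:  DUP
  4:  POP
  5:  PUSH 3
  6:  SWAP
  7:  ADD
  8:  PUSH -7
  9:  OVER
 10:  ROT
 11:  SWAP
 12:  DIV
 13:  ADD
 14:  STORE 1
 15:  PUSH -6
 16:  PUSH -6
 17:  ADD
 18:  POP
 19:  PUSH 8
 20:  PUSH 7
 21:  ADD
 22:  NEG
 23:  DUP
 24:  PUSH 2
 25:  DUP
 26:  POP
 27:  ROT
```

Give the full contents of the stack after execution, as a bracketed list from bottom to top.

[-15, 2, -15]

PUSH 1  : [1]
NEG     : [-1]
DUP     : [-1, -1]
POP     : [-1]
PUSH 3  : [-1, 3]
SWAP    : [3, -1]
ADD     : [2]
PUSH -7 : [2, -7]
OVER    : [2, -7, 2]
ROT     : [-7, 2, 2]
SWAP    : [-7, 2, 2]
DIV     : [-7, 1]
ADD     : [-6]
STORE 1 : []
PUSH -6 : [-6]
PUSH -6 : [-6, -6]
ADD     : [-12]
POP     : []
PUSH 8  : [8]
PUSH 7  : [8, 7]
ADD     : [15]
NEG     : [-15]
DUP     : [-15, -15]
PUSH 2  : [-15, -15, 2]
DUP     : [-15, -15, 2, 2]
POP     : [-15, -15, 2]
ROT     : [-15, 2, -15]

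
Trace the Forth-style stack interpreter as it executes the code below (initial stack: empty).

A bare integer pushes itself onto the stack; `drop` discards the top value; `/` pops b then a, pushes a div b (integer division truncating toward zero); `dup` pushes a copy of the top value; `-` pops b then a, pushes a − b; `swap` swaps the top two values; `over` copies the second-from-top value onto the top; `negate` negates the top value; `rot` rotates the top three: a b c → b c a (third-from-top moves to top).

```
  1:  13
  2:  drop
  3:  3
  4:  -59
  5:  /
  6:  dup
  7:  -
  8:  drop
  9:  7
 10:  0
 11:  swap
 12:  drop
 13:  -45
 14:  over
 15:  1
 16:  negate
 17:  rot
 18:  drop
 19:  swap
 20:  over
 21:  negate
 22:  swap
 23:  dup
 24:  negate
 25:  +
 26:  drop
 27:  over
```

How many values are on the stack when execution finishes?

4

13      [13]
drop    []
3       [3]
-59     [3, -59]
/       [0]
dup     [0, 0]
-       [0]
drop    []
7       [7]
0       [7, 0]
swap    [0, 7]
drop    [0]
-45     [0, -45]
over    [0, -45, 0]
1       [0, -45, 0, 1]
negate  [0, -45, 0, -1]
rot     [0, 0, -1, -45]
drop    [0, 0, -1]
swap    [0, -1, 0]
over    [0, -1, 0, -1]
negate  [0, -1, 0, 1]
swap    [0, -1, 1, 0]
dup     [0, -1, 1, 0, 0]
negate  [0, -1, 1, 0, 0]
+       [0, -1, 1, 0]
drop    [0, -1, 1]
over    [0, -1, 1, -1]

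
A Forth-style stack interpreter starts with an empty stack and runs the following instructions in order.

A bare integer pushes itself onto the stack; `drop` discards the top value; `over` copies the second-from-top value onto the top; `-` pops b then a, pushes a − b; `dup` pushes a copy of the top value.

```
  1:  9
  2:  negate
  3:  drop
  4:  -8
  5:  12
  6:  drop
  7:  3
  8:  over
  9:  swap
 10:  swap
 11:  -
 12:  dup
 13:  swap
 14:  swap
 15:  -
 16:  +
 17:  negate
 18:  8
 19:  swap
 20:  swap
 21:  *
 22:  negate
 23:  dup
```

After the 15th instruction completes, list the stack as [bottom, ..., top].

9      -> [9]
negate -> [-9]
drop   -> []
-8     -> [-8]
12     -> [-8, 12]
drop   -> [-8]
3      -> [-8, 3]
over   -> [-8, 3, -8]
swap   -> [-8, -8, 3]
swap   -> [-8, 3, -8]
-      -> [-8, 11]
dup    -> [-8, 11, 11]
swap   -> [-8, 11, 11]
swap   -> [-8, 11, 11]
-      -> [-8, 0]

[-8, 0]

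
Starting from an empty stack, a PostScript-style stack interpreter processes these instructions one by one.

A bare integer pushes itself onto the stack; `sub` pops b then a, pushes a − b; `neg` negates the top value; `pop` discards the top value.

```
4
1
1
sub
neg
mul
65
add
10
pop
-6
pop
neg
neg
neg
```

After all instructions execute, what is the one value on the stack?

4    [4]
1    [4, 1]
1    [4, 1, 1]
sub  [4, 0]
neg  [4, 0]
mul  [0]
65   [0, 65]
add  [65]
10   [65, 10]
pop  [65]
-6   [65, -6]
pop  [65]
neg  [-65]
neg  [65]
neg  [-65]

-65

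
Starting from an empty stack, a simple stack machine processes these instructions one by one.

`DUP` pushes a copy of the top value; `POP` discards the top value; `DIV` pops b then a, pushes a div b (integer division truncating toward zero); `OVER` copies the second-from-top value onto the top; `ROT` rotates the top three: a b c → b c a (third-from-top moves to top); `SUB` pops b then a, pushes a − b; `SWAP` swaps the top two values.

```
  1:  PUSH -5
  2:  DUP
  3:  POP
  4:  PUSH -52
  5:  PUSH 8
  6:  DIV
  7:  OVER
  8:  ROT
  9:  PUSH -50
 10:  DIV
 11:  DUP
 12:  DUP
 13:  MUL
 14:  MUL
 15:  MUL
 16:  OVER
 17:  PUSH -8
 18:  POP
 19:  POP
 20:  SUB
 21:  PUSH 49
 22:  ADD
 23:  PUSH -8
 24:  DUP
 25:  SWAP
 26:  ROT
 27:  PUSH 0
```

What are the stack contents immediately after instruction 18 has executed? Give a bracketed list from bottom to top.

PUSH -5  : -5
DUP      : -5 -5
POP      : -5
PUSH -52 : -5 -52
PUSH 8   : -5 -52 8
DIV      : -5 -6
OVER     : -5 -6 -5
ROT      : -6 -5 -5
PUSH -50 : -6 -5 -5 -50
DIV      : -6 -5 0
DUP      : -6 -5 0 0
DUP      : -6 -5 0 0 0
MUL      : -6 -5 0 0
MUL      : -6 -5 0
MUL      : -6 0
OVER     : -6 0 -6
PUSH -8  : -6 0 -6 -8
POP      : -6 0 -6

[-6, 0, -6]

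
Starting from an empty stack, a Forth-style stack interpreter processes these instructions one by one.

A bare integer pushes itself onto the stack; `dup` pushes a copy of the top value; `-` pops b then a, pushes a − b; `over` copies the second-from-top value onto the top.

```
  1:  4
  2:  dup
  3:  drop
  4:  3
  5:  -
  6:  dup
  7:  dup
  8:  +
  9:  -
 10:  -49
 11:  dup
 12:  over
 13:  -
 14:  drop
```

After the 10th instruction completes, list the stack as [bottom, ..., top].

4    : [4]
dup  : [4, 4]
drop : [4]
3    : [4, 3]
-    : [1]
dup  : [1, 1]
dup  : [1, 1, 1]
+    : [1, 2]
-    : [-1]
-49  : [-1, -49]

[-1, -49]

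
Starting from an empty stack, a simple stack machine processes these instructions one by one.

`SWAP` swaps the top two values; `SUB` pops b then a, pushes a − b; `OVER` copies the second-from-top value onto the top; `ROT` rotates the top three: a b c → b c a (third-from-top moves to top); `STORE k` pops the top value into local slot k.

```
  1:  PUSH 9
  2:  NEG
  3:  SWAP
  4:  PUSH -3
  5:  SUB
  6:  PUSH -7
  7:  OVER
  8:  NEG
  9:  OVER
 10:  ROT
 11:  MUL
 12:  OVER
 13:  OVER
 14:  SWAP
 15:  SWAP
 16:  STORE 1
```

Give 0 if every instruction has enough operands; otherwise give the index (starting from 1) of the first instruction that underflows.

PUSH 9 -> [9]
NEG    -> [-9]
SWAP  — needs 2 operands, stack has 1 → underflow

3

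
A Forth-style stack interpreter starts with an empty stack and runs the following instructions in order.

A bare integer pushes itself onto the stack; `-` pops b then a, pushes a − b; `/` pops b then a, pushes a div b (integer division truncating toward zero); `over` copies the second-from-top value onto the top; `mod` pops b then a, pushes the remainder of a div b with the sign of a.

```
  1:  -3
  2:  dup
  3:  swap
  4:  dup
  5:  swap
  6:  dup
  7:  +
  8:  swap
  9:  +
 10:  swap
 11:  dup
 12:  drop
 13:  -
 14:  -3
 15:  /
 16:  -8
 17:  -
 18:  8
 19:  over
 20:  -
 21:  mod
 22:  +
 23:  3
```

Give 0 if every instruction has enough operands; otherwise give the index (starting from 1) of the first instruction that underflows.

22

-3   : [-3]
dup  : [-3, -3]
swap : [-3, -3]
dup  : [-3, -3, -3]
swap : [-3, -3, -3]
dup  : [-3, -3, -3, -3]
+    : [-3, -3, -6]
swap : [-3, -6, -3]
+    : [-3, -9]
swap : [-9, -3]
dup  : [-9, -3, -3]
drop : [-9, -3]
-    : [-6]
-3   : [-6, -3]
/    : [2]
-8   : [2, -8]
-    : [10]
8    : [10, 8]
over : [10, 8, 10]
-    : [10, -2]
mod  : [0]
+  — needs 2 operands, stack has 1 → underflow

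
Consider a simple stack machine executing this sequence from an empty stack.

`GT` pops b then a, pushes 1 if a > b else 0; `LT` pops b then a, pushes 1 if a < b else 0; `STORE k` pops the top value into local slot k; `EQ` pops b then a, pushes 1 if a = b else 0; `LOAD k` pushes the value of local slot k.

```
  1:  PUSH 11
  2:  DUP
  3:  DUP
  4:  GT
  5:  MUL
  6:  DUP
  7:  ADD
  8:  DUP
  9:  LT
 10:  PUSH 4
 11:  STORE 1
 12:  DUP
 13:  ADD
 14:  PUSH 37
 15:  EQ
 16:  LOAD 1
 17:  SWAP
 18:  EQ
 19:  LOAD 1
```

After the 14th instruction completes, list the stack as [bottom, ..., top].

[0, 37]

PUSH 11 : [11]
DUP     : [11, 11]
DUP     : [11, 11, 11]
GT      : [11, 0]
MUL     : [0]
DUP     : [0, 0]
ADD     : [0]
DUP     : [0, 0]
LT      : [0]
PUSH 4  : [0, 4]
STORE 1 : [0]
DUP     : [0, 0]
ADD     : [0]
PUSH 37 : [0, 37]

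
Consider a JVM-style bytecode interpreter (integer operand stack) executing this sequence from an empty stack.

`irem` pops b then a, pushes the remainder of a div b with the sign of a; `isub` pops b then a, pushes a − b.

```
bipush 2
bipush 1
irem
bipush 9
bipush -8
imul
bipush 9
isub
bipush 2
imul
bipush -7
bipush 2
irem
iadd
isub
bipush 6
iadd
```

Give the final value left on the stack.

169

bipush 2  → [2]
bipush 1  → [2, 1]
irem      → [0]
bipush 9  → [0, 9]
bipush -8 → [0, 9, -8]
imul      → [0, -72]
bipush 9  → [0, -72, 9]
isub      → [0, -81]
bipush 2  → [0, -81, 2]
imul      → [0, -162]
bipush -7 → [0, -162, -7]
bipush 2  → [0, -162, -7, 2]
irem      → [0, -162, -1]
iadd      → [0, -163]
isub      → [163]
bipush 6  → [163, 6]
iadd      → [169]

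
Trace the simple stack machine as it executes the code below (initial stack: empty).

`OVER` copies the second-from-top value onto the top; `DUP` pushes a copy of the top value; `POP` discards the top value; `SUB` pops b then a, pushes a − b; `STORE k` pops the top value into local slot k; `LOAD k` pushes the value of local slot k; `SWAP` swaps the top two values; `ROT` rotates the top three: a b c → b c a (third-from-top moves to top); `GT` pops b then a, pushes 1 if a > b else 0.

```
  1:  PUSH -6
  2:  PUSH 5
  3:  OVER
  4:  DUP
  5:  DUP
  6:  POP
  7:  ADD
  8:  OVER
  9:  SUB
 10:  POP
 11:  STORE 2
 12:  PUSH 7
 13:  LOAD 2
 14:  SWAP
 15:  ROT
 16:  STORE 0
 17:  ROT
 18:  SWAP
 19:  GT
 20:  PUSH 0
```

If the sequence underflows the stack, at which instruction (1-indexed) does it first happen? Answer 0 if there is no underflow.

17

PUSH -6  [-6]
PUSH 5   [-6, 5]
OVER     [-6, 5, -6]
DUP      [-6, 5, -6, -6]
DUP      [-6, 5, -6, -6, -6]
POP      [-6, 5, -6, -6]
ADD      [-6, 5, -12]
OVER     [-6, 5, -12, 5]
SUB      [-6, 5, -17]
POP      [-6, 5]
STORE 2  [-6]
PUSH 7   [-6, 7]
LOAD 2   [-6, 7, 5]
SWAP     [-6, 5, 7]
ROT      [5, 7, -6]
STORE 0  [5, 7]
ROT  — needs 3 operands, stack has 2 → underflow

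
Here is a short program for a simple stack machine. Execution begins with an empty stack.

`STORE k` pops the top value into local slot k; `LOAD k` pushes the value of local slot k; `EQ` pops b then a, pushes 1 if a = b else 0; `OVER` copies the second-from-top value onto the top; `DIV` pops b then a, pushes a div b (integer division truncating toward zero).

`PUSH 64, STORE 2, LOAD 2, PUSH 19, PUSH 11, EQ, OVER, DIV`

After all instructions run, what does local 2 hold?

PUSH 64 : 64
STORE 2 : (empty)
LOAD 2  : 64
PUSH 19 : 64 19
PUSH 11 : 64 19 11
EQ      : 64 0
OVER    : 64 0 64
DIV     : 64 0

64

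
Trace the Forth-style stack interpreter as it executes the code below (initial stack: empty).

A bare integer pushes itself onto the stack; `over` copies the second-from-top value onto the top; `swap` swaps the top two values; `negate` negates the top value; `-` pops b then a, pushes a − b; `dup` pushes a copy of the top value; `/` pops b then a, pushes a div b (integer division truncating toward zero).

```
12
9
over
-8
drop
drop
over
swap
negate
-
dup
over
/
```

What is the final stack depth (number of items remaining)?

12     → 12
9      → 12 9
over   → 12 9 12
-8     → 12 9 12 -8
drop   → 12 9 12
drop   → 12 9
over   → 12 9 12
swap   → 12 12 9
negate → 12 12 -9
-      → 12 21
dup    → 12 21 21
over   → 12 21 21 21
/      → 12 21 1

3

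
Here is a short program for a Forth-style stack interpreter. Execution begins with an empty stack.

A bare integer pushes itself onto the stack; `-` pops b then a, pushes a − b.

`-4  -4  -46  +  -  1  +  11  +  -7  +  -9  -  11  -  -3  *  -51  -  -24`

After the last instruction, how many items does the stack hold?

2

-4  -> [-4]
-4  -> [-4, -4]
-46 -> [-4, -4, -46]
+   -> [-4, -50]
-   -> [46]
1   -> [46, 1]
+   -> [47]
11  -> [47, 11]
+   -> [58]
-7  -> [58, -7]
+   -> [51]
-9  -> [51, -9]
-   -> [60]
11  -> [60, 11]
-   -> [49]
-3  -> [49, -3]
*   -> [-147]
-51 -> [-147, -51]
-   -> [-96]
-24 -> [-96, -24]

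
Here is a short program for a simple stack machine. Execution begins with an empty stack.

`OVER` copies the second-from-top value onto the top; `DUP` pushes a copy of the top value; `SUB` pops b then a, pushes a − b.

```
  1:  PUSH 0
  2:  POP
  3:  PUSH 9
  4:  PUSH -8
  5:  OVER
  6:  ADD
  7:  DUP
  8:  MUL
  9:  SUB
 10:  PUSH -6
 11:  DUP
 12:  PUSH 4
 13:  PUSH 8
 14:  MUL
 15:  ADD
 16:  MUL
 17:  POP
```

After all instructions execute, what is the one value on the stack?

PUSH 0  : 0
POP     : (empty)
PUSH 9  : 9
PUSH -8 : 9 -8
OVER    : 9 -8 9
ADD     : 9 1
DUP     : 9 1 1
MUL     : 9 1
SUB     : 8
PUSH -6 : 8 -6
DUP     : 8 -6 -6
PUSH 4  : 8 -6 -6 4
PUSH 8  : 8 -6 -6 4 8
MUL     : 8 -6 -6 32
ADD     : 8 -6 26
MUL     : 8 -156
POP     : 8

8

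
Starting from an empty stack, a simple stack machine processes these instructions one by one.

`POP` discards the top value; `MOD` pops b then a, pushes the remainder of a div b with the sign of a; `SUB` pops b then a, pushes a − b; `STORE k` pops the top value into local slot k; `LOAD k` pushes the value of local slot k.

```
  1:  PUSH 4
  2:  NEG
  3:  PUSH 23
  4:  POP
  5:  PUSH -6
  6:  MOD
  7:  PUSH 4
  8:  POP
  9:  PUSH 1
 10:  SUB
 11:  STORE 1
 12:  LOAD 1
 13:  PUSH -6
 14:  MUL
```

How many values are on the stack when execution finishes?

PUSH 4  -> [4]
NEG     -> [-4]
PUSH 23 -> [-4, 23]
POP     -> [-4]
PUSH -6 -> [-4, -6]
MOD     -> [-4]
PUSH 4  -> [-4, 4]
POP     -> [-4]
PUSH 1  -> [-4, 1]
SUB     -> [-5]
STORE 1 -> []
LOAD 1  -> [-5]
PUSH -6 -> [-5, -6]
MUL     -> [30]

1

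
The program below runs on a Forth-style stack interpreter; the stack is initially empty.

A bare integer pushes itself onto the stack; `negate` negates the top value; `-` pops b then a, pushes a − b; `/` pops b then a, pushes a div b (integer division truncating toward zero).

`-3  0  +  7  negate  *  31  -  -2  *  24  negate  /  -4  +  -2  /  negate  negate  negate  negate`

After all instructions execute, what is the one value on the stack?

2

-3      [-3]
0       [-3, 0]
+       [-3]
7       [-3, 7]
negate  [-3, -7]
*       [21]
31      [21, 31]
-       [-10]
-2      [-10, -2]
*       [20]
24      [20, 24]
negate  [20, -24]
/       [0]
-4      [0, -4]
+       [-4]
-2      [-4, -2]
/       [2]
negate  [-2]
negate  [2]
negate  [-2]
negate  [2]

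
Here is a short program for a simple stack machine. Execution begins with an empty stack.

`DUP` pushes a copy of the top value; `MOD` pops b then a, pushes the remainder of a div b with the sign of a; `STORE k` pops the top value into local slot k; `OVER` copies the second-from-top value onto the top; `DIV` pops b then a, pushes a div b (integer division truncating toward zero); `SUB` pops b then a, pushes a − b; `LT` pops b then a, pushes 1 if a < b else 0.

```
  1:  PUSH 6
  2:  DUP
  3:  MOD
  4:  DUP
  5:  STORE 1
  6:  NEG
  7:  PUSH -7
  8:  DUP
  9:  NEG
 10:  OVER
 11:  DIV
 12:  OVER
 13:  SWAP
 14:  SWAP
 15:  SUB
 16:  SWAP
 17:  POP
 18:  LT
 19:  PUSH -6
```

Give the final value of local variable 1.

0

PUSH 6   [6]
DUP      [6, 6]
MOD      [0]
DUP      [0, 0]
STORE 1  [0]
NEG      [0]
PUSH -7  [0, -7]
DUP      [0, -7, -7]
NEG      [0, -7, 7]
OVER     [0, -7, 7, -7]
DIV      [0, -7, -1]
OVER     [0, -7, -1, -7]
SWAP     [0, -7, -7, -1]
SWAP     [0, -7, -1, -7]
SUB      [0, -7, 6]
SWAP     [0, 6, -7]
POP      [0, 6]
LT       [1]
PUSH -6  [1, -6]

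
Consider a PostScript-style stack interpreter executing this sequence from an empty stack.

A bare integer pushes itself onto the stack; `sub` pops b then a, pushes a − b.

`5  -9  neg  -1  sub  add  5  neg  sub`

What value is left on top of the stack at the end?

20

5    5
-9   5 -9
neg  5 9
-1   5 9 -1
sub  5 10
add  15
5    15 5
neg  15 -5
sub  20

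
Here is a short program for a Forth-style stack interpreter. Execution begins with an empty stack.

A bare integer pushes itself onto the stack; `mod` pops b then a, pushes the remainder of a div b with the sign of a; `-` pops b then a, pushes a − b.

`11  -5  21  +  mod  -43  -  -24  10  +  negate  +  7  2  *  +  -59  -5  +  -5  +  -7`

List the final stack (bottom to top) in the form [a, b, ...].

[82, -69, -7]

11     : 11
-5     : 11 -5
21     : 11 -5 21
+      : 11 16
mod    : 11
-43    : 11 -43
-      : 54
-24    : 54 -24
10     : 54 -24 10
+      : 54 -14
negate : 54 14
+      : 68
7      : 68 7
2      : 68 7 2
*      : 68 14
+      : 82
-59    : 82 -59
-5     : 82 -59 -5
+      : 82 -64
-5     : 82 -64 -5
+      : 82 -69
-7     : 82 -69 -7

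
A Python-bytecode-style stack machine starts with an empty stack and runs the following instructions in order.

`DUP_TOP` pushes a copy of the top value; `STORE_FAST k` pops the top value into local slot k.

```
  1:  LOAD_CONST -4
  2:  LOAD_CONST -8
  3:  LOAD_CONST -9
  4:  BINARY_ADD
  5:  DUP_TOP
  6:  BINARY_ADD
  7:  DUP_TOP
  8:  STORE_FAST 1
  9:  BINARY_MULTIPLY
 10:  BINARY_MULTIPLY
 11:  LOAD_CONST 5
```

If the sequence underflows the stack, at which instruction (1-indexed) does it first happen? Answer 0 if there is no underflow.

LOAD_CONST -4   : [-4]
LOAD_CONST -8   : [-4, -8]
LOAD_CONST -9   : [-4, -8, -9]
BINARY_ADD      : [-4, -17]
DUP_TOP         : [-4, -17, -17]
BINARY_ADD      : [-4, -34]
DUP_TOP         : [-4, -34, -34]
STORE_FAST 1    : [-4, -34]
BINARY_MULTIPLY : [136]
BINARY_MULTIPLY  — needs 2 operands, stack has 1 → underflow

10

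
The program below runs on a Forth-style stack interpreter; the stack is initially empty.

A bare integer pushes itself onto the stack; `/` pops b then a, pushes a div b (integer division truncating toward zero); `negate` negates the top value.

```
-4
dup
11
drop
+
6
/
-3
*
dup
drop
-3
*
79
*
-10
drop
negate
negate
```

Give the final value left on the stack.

-711

-4      [-4]
dup     [-4, -4]
11      [-4, -4, 11]
drop    [-4, -4]
+       [-8]
6       [-8, 6]
/       [-1]
-3      [-1, -3]
*       [3]
dup     [3, 3]
drop    [3]
-3      [3, -3]
*       [-9]
79      [-9, 79]
*       [-711]
-10     [-711, -10]
drop    [-711]
negate  [711]
negate  [-711]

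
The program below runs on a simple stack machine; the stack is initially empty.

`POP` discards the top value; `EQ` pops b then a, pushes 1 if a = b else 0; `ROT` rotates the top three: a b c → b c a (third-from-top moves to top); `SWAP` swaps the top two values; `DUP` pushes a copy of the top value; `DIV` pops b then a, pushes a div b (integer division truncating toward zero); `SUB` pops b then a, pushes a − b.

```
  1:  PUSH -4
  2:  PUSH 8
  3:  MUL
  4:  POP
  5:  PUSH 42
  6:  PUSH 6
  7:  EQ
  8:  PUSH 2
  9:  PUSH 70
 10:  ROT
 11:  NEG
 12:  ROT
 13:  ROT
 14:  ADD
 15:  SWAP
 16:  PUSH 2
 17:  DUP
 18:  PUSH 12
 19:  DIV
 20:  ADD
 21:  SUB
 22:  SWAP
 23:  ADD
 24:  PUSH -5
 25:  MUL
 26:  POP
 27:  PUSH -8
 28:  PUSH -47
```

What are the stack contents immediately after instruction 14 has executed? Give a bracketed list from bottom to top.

[0, 72]

PUSH -4 : -4
PUSH 8  : -4 8
MUL     : -32
POP     : (empty)
PUSH 42 : 42
PUSH 6  : 42 6
EQ      : 0
PUSH 2  : 0 2
PUSH 70 : 0 2 70
ROT     : 2 70 0
NEG     : 2 70 0
ROT     : 70 0 2
ROT     : 0 2 70
ADD     : 0 72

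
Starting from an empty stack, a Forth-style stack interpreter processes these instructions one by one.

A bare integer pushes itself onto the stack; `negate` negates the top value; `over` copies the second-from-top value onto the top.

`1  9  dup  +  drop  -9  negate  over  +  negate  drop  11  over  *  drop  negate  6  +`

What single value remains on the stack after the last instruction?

1       [1]
9       [1, 9]
dup     [1, 9, 9]
+       [1, 18]
drop    [1]
-9      [1, -9]
negate  [1, 9]
over    [1, 9, 1]
+       [1, 10]
negate  [1, -10]
drop    [1]
11      [1, 11]
over    [1, 11, 1]
*       [1, 11]
drop    [1]
negate  [-1]
6       [-1, 6]
+       [5]

5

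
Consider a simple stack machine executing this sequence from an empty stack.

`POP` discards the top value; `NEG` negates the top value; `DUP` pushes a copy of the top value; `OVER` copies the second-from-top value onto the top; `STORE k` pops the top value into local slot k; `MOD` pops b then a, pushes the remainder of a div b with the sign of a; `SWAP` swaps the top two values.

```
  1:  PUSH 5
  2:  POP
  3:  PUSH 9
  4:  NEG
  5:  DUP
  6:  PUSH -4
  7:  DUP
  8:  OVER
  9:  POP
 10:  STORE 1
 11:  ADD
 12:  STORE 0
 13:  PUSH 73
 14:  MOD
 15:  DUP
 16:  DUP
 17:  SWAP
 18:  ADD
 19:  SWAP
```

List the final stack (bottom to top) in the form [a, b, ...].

PUSH 5  → [5]
POP     → []
PUSH 9  → [9]
NEG     → [-9]
DUP     → [-9, -9]
PUSH -4 → [-9, -9, -4]
DUP     → [-9, -9, -4, -4]
OVER    → [-9, -9, -4, -4, -4]
POP     → [-9, -9, -4, -4]
STORE 1 → [-9, -9, -4]
ADD     → [-9, -13]
STORE 0 → [-9]
PUSH 73 → [-9, 73]
MOD     → [-9]
DUP     → [-9, -9]
DUP     → [-9, -9, -9]
SWAP    → [-9, -9, -9]
ADD     → [-9, -18]
SWAP    → [-18, -9]

[-18, -9]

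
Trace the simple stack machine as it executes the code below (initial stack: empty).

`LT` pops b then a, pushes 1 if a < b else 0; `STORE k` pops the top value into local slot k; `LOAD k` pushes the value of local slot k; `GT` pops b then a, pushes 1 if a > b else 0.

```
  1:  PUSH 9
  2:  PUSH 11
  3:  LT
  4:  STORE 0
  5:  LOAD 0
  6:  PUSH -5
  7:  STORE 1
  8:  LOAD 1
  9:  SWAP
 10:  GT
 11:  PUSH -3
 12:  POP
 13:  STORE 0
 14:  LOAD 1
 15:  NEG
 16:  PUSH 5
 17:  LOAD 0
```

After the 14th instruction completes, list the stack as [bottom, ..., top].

[-5]

PUSH 9  → [9]
PUSH 11 → [9, 11]
LT      → [1]
STORE 0 → []
LOAD 0  → [1]
PUSH -5 → [1, -5]
STORE 1 → [1]
LOAD 1  → [1, -5]
SWAP    → [-5, 1]
GT      → [0]
PUSH -3 → [0, -3]
POP     → [0]
STORE 0 → []
LOAD 1  → [-5]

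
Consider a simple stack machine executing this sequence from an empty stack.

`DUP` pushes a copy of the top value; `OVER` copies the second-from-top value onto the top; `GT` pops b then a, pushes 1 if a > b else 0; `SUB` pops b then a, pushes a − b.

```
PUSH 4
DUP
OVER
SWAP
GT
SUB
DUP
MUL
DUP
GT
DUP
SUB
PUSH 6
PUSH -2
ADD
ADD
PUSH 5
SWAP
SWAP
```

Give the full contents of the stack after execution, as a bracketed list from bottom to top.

PUSH 4  → [4]
DUP     → [4, 4]
OVER    → [4, 4, 4]
SWAP    → [4, 4, 4]
GT      → [4, 0]
SUB     → [4]
DUP     → [4, 4]
MUL     → [16]
DUP     → [16, 16]
GT      → [0]
DUP     → [0, 0]
SUB     → [0]
PUSH 6  → [0, 6]
PUSH -2 → [0, 6, -2]
ADD     → [0, 4]
ADD     → [4]
PUSH 5  → [4, 5]
SWAP    → [5, 4]
SWAP    → [4, 5]

[4, 5]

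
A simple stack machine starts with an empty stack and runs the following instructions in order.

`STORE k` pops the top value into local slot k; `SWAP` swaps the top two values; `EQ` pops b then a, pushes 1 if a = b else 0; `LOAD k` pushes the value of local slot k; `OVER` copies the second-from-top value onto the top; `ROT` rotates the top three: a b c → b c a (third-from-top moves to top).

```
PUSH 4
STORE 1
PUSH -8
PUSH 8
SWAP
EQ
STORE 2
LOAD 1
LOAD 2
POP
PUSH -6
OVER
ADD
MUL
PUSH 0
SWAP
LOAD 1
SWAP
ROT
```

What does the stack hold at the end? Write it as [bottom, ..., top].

PUSH 4  -> 4
STORE 1 -> (empty)
PUSH -8 -> -8
PUSH 8  -> -8 8
SWAP    -> 8 -8
EQ      -> 0
STORE 2 -> (empty)
LOAD 1  -> 4
LOAD 2  -> 4 0
POP     -> 4
PUSH -6 -> 4 -6
OVER    -> 4 -6 4
ADD     -> 4 -2
MUL     -> -8
PUSH 0  -> -8 0
SWAP    -> 0 -8
LOAD 1  -> 0 -8 4
SWAP    -> 0 4 -8
ROT     -> 4 -8 0

[4, -8, 0]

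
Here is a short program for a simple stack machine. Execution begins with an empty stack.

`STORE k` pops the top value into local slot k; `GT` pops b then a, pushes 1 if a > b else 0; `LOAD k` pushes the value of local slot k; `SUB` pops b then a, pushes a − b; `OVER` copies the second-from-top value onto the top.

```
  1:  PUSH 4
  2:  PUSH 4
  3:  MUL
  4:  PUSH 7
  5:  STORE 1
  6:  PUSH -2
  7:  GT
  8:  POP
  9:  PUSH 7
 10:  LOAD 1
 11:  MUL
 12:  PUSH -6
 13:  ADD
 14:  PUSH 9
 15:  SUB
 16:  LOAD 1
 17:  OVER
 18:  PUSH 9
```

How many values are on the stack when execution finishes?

PUSH 4  -> [4]
PUSH 4  -> [4, 4]
MUL     -> [16]
PUSH 7  -> [16, 7]
STORE 1 -> [16]
PUSH -2 -> [16, -2]
GT      -> [1]
POP     -> []
PUSH 7  -> [7]
LOAD 1  -> [7, 7]
MUL     -> [49]
PUSH -6 -> [49, -6]
ADD     -> [43]
PUSH 9  -> [43, 9]
SUB     -> [34]
LOAD 1  -> [34, 7]
OVER    -> [34, 7, 34]
PUSH 9  -> [34, 7, 34, 9]

4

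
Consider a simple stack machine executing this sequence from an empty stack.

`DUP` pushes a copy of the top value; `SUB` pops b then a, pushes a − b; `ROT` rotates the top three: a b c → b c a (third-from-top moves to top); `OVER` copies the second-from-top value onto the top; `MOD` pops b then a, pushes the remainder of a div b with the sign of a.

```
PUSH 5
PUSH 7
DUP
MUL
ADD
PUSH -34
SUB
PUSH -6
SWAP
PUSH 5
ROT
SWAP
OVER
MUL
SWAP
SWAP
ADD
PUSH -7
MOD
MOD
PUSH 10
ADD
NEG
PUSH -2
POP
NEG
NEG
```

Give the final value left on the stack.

-10

PUSH 5   → 5
PUSH 7   → 5 7
DUP      → 5 7 7
MUL      → 5 49
ADD      → 54
PUSH -34 → 54 -34
SUB      → 88
PUSH -6  → 88 -6
SWAP     → -6 88
PUSH 5   → -6 88 5
ROT      → 88 5 -6
SWAP     → 88 -6 5
OVER     → 88 -6 5 -6
MUL      → 88 -6 -30
SWAP     → 88 -30 -6
SWAP     → 88 -6 -30
ADD      → 88 -36
PUSH -7  → 88 -36 -7
MOD      → 88 -1
MOD      → 0
PUSH 10  → 0 10
ADD      → 10
NEG      → -10
PUSH -2  → -10 -2
POP      → -10
NEG      → 10
NEG      → -10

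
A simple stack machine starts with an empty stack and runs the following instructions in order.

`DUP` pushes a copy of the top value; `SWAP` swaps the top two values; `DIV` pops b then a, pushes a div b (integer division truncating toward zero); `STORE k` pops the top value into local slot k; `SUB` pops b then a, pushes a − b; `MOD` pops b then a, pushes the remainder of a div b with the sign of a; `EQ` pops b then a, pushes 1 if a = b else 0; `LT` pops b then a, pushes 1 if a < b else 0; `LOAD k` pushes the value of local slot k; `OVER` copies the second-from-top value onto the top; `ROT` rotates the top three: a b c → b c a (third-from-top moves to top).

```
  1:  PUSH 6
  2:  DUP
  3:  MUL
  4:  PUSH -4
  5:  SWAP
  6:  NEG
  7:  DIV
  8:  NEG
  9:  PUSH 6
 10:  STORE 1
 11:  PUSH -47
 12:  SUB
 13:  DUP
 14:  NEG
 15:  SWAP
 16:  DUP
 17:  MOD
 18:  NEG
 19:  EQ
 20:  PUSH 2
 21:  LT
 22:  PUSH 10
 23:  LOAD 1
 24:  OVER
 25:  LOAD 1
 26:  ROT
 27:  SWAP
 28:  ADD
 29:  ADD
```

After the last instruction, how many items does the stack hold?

3

PUSH 6   → [6]
DUP      → [6, 6]
MUL      → [36]
PUSH -4  → [36, -4]
SWAP     → [-4, 36]
NEG      → [-4, -36]
DIV      → [0]
NEG      → [0]
PUSH 6   → [0, 6]
STORE 1  → [0]
PUSH -47 → [0, -47]
SUB      → [47]
DUP      → [47, 47]
NEG      → [47, -47]
SWAP     → [-47, 47]
DUP      → [-47, 47, 47]
MOD      → [-47, 0]
NEG      → [-47, 0]
EQ       → [0]
PUSH 2   → [0, 2]
LT       → [1]
PUSH 10  → [1, 10]
LOAD 1   → [1, 10, 6]
OVER     → [1, 10, 6, 10]
LOAD 1   → [1, 10, 6, 10, 6]
ROT      → [1, 10, 10, 6, 6]
SWAP     → [1, 10, 10, 6, 6]
ADD      → [1, 10, 10, 12]
ADD      → [1, 10, 22]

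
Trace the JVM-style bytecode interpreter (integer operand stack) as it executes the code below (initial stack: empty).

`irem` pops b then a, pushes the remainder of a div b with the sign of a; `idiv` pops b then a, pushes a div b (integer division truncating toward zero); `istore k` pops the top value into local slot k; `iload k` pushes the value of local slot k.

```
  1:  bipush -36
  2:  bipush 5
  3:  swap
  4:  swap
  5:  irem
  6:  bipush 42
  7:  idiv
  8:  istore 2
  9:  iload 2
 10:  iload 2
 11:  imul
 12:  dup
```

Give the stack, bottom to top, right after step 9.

[0]

bipush -36 → -36
bipush 5   → -36 5
swap       → 5 -36
swap       → -36 5
irem       → -1
bipush 42  → -1 42
idiv       → 0
istore 2   → (empty)
iload 2    → 0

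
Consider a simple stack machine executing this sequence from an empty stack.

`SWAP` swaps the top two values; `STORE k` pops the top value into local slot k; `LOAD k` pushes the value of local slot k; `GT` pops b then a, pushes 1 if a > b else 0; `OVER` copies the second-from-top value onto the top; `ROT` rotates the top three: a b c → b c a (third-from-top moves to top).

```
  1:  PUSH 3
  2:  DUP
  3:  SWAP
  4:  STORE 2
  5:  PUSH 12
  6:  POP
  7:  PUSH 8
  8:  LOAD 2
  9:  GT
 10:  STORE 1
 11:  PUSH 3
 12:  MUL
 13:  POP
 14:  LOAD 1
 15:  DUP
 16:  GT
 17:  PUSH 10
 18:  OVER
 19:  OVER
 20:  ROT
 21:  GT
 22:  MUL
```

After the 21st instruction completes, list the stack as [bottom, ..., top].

[0, 0, 0]

PUSH 3  -> 3
DUP     -> 3 3
SWAP    -> 3 3
STORE 2 -> 3
PUSH 12 -> 3 12
POP     -> 3
PUSH 8  -> 3 8
LOAD 2  -> 3 8 3
GT      -> 3 1
STORE 1 -> 3
PUSH 3  -> 3 3
MUL     -> 9
POP     -> (empty)
LOAD 1  -> 1
DUP     -> 1 1
GT      -> 0
PUSH 10 -> 0 10
OVER    -> 0 10 0
OVER    -> 0 10 0 10
ROT     -> 0 0 10 10
GT      -> 0 0 0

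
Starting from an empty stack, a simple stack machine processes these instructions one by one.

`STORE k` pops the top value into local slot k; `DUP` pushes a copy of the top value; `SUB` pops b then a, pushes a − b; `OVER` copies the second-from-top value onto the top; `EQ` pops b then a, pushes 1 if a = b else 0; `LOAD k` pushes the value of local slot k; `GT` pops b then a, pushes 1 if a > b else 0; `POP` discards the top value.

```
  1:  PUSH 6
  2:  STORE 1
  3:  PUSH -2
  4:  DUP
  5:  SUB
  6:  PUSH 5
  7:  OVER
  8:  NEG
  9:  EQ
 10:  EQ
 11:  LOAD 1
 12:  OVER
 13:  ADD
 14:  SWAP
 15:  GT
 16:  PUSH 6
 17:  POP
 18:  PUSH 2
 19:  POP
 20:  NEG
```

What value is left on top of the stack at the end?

-1

PUSH 6  → [6]
STORE 1 → []
PUSH -2 → [-2]
DUP     → [-2, -2]
SUB     → [0]
PUSH 5  → [0, 5]
OVER    → [0, 5, 0]
NEG     → [0, 5, 0]
EQ      → [0, 0]
EQ      → [1]
LOAD 1  → [1, 6]
OVER    → [1, 6, 1]
ADD     → [1, 7]
SWAP    → [7, 1]
GT      → [1]
PUSH 6  → [1, 6]
POP     → [1]
PUSH 2  → [1, 2]
POP     → [1]
NEG     → [-1]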